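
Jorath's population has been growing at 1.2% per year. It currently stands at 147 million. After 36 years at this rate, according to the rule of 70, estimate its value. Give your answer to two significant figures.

It doubles every 70/1.2 ≈ 58.33 years, so 36 years is 0.62 doublings.
2^0.62 ≈ 1.54; 147 × 1.54 ≈ 230 million.

≈ 230 million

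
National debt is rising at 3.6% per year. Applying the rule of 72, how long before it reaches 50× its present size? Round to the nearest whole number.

Doubling time ≈ 72/3.6 = 20.00 years.
Reaching 50× takes log₂(50) ≈ 5.64 doublings.
5.64 × 20.00 ≈ 113 years.

roughly 113 years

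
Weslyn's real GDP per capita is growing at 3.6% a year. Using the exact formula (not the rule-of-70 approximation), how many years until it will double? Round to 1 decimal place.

19.6 years

t = ln(2) / ln(1 + 0.036) = 0.6931 / 0.035367 ≈ 19.60.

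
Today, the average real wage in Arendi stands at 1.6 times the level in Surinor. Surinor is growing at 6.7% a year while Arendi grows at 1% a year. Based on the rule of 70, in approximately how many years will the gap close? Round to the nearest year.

≈ 8 years

What matters is the difference: 5.7 pp.
Rule of 70 on the gap: the ratio halves every 70/5.7 ≈ 12.28 years.
A 1.6 times gap takes log₂(1.6) ≈ 0.68 halvings to close: 0.68 × 12.28 ≈ 8 years.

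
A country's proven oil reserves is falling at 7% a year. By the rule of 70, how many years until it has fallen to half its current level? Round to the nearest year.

Falling at 7%, it halves about every 70/7 = 10.00 years.

10 years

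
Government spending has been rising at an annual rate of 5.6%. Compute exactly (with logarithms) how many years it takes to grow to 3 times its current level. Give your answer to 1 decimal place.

20.2 years

t = ln(3) / ln(1 + 0.056) = 1.0986 / 0.054488 ≈ 20.16.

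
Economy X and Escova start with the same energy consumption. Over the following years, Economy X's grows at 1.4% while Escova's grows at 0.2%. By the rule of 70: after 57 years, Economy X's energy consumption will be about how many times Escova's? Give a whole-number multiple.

≈ 2 times

Economy X pulls ahead at 1.2 pp per year, so the ratio doubles every 70/1.2 ≈ 58.33 years.
In 57 years that's 0.98 doublings: 2^0.98 ≈ 2.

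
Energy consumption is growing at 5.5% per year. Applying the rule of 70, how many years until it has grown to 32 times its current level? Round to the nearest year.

approximately 64 years

One doubling takes 70/5.5 = 12.73 years.
Getting to 32× needs 5 doublings: 5 × 12.73 ≈ 64 years.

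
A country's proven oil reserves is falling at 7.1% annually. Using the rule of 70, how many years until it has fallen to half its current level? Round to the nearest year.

The rule works in reverse for decay: 70/7.1 ≈ 9.86 years to halve.

about 10 years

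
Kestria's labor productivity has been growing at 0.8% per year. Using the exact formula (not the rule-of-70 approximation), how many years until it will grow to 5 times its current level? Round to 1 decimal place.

202.0 years

t = ln(5) / ln(1 + 0.008) = 1.6094 / 0.007968 ≈ 201.98.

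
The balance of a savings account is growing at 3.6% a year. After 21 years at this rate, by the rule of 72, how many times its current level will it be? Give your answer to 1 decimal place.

2.1 times

Doubles every ≈ 20.00 years (72/3.6).
21 years is 1.05 doublings; 2^1.05 ≈ 2.1×.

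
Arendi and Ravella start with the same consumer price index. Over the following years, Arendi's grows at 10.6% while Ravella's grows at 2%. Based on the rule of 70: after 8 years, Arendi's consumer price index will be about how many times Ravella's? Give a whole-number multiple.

Only the 8.6-point difference matters.
70/8.6 ≈ 8.14 years per doubling of the ratio; 8 years gives 0.98 doublings, so ≈ 2×.

≈ 2 times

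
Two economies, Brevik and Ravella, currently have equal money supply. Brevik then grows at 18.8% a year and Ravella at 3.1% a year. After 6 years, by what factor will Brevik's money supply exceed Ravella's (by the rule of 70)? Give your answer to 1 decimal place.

approximately 2.5 times

Rate gap = 18.8% − 3.1% = 15.7 points.
The ratio doubles every 70/15.7 ≈ 4.46 years.
6/4.46 ≈ 1.35 doublings → ratio ≈ 2^1.35 ≈ 2.5.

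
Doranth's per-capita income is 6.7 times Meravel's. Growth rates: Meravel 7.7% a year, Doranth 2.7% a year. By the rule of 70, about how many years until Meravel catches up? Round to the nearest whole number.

38 years

Meravel gains on Doranth at 7.7% − 2.7% = 5 points a year.
At that relative rate the gap halves every 70/5 ≈ 14.00 years.
A 6.7 times gap takes log₂(6.7) ≈ 2.74 halvings to close: 2.74 × 14.00 ≈ 38 years.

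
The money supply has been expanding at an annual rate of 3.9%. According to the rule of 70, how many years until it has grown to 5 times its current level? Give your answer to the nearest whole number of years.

One doubling takes 70/3.9 = 17.95 years.
5× is log₂ 5 ≈ 2.32 doublings, so ≈ 2.32 × 17.95 = 42 years.

around 42 years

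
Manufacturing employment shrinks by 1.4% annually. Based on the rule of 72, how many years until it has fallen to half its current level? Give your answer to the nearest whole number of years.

Falling at 1.4%, it halves about every 72/1.4 = 51.43 years.

about 51 years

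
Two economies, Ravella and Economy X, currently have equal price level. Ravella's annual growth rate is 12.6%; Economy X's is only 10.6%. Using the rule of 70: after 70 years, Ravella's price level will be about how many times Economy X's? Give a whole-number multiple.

roughly 4 times

Ravella pulls ahead at 2 pp per year, so the ratio doubles every 70/2 ≈ 35.00 years.
In 70 years that's 2.00 doublings: 2^2.00 ≈ 4.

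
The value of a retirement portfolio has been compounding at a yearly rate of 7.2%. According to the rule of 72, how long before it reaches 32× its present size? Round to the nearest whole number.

about 50 years

At 7.2% it doubles every 72/7.2 ≈ 10.00 years.
32× is 5 doublings, so 5 × 10.00 ≈ 50 years.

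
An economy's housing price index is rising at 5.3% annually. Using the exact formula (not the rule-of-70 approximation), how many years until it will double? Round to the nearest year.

t = ln(2) / ln(1 + 0.053) = 0.6931 / 0.051643 ≈ 13.42.
≈ 13 years.

13 years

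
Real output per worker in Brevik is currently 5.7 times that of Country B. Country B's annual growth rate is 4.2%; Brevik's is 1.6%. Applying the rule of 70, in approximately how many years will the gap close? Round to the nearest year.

approximately 68 years

Country B gains on Brevik at 4.2% − 1.6% = 2.6 points a year.
At that relative rate the gap halves every 70/2.6 ≈ 26.92 years.
A 5.7 times gap takes log₂(5.7) ≈ 2.51 halvings to close: 2.51 × 26.92 ≈ 68 years.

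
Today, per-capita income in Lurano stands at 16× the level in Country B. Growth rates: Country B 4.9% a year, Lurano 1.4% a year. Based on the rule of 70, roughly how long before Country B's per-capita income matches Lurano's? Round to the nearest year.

around 80 years

The growth-rate gap is 4.9% − 1.4% = 3.5 percentage points.
So the ratio between them halves every 70/3.5 ≈ 20.00 years.
A 16× gap closes after 4 halvings: 4 × 20.00 ≈ 80 years.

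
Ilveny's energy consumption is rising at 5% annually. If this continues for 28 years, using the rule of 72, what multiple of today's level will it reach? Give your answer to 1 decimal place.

Doubling time ≈ 72/5 = 14.40 years.
28 years / 14.40 ≈ 1.94 doublings → factor 2^1.94 ≈ 3.8.

≈ 3.8 times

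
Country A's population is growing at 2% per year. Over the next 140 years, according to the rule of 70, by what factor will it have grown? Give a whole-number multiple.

At 2% one doubling takes ≈ 35.00 years; 140 years is 4 of them, so ×16.

roughly 16 times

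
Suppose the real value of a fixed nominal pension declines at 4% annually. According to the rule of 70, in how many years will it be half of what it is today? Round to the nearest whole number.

18 years

Halving time ≈ 70 / 4 = 17.50 → 18 years.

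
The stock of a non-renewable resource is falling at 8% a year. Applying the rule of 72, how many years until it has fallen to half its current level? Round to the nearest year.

Falling at 8%, it halves about every 72/8 = 9.00 years.

roughly 9 years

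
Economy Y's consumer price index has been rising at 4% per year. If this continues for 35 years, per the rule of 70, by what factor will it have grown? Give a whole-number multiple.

Doubling time ≈ 70/4 = 17.50 years.
35/17.50 ≈ 2 doublings, so about 2^2 = 4×.

≈ 4 times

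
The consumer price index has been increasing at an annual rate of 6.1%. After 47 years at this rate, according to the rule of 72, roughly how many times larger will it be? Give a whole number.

roughly 16 times

At 6.1% one doubling takes ≈ 11.80 years; 47 years is 4 of them, so ×16.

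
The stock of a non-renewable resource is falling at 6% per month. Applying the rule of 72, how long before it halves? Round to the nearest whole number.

≈ 12 months

Halving time ≈ 72 / 6 = 12.00 → 12 months.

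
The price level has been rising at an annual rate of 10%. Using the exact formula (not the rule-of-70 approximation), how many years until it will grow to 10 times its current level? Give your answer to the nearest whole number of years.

t = ln(10) / ln(1 + 0.1) = 2.3026 / 0.095310 ≈ 24.16.
≈ 24 years.

24 years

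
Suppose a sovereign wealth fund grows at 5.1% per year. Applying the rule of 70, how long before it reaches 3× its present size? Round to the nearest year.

At 5.1% it doubles every 70/5.1 ≈ 13.73 years.
Reaching 3× takes log₂(3) ≈ 1.58 doublings.
1.58 × 13.73 ≈ 22 years.

around 22 years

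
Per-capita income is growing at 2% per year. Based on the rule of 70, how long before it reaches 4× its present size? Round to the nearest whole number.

roughly 70 years

One doubling takes 70/2 = 35.00 years.
Getting to 4× needs 2 doublings: 2 × 35.00 ≈ 70 years.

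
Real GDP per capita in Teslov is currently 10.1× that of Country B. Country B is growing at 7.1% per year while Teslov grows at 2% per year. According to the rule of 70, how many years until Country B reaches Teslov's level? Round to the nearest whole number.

≈ 46 years

The growth-rate gap is 7.1% − 2% = 5.1 percentage points.
So the ratio between them halves every 70/5.1 ≈ 13.73 years.
A 10.1× gap takes log₂(10.1) ≈ 3.34 halvings to close: 3.34 × 13.73 ≈ 46 years.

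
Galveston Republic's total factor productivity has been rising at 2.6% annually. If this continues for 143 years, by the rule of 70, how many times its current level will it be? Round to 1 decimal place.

approximately 39.7 times

Doubling time ≈ 70/2.6 = 26.92 years.
143 years / 26.92 ≈ 5.31 doublings → factor 2^5.31 ≈ 39.7.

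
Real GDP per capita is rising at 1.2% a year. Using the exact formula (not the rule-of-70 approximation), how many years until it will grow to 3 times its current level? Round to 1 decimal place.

t = ln(3) / ln(1 + 0.012) = 1.0986 / 0.011929 ≈ 92.09.

92.1 years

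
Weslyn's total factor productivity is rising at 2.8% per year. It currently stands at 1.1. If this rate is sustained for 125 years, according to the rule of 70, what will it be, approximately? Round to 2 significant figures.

It doubles every 70/2.8 ≈ 25.00 years, so 125 years is 5.00 doublings.
2^5.00 ≈ 32.00; 1.1 × 32.00 ≈ 35.

roughly 35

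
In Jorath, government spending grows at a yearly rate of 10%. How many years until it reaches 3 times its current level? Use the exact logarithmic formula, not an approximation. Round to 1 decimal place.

11.5 years

t = ln(3) / ln(1 + 0.1) = 1.0986 / 0.095310 ≈ 11.53.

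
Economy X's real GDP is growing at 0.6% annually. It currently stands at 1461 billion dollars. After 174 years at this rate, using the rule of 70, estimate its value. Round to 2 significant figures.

4100 billion dollars

Doubling time ≈ 70/0.6 = 116.67 years.
174 years is 174/116.67 ≈ 1.49 doublings, a factor of 2^1.49 ≈ 2.81.
1461 × 2.81 ≈ 4100 billion dollars.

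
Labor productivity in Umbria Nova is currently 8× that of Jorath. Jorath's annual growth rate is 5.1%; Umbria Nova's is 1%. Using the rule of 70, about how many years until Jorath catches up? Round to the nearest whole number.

Jorath gains on Umbria Nova at 5.1% − 1% = 4.1 points a year.
At that relative rate the gap halves every 70/4.1 ≈ 17.07 years.
An 8× gap closes after 3 halvings: 3 × 17.07 ≈ 51 years.

≈ 51 years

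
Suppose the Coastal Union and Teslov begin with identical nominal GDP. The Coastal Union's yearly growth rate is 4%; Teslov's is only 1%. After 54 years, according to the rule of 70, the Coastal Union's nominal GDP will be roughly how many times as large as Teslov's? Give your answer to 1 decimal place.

Rate gap = 4% − 1% = 3 points.
The ratio doubles every 70/3 ≈ 23.33 years.
54/23.33 ≈ 2.31 doublings → ratio ≈ 2^2.31 ≈ 5.0.

5.0 times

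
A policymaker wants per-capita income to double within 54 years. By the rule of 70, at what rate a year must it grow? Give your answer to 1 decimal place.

roughly 1.3%

70 / 54 ≈ 1.30, so about 1.3% a year.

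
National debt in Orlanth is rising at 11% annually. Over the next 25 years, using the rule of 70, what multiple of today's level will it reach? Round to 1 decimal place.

approximately 15.2 times

Doubles every ≈ 6.36 years (70/11).
25 years is 3.93 doublings; 2^3.93 ≈ 15.2×.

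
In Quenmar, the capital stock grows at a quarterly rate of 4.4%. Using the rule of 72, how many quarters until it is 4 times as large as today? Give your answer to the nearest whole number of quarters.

about 33 quarters

Doubling time ≈ 72/4.4 = 16.36 quarters.
4× is 2 doublings, so 2 × 16.36 ≈ 33 quarters.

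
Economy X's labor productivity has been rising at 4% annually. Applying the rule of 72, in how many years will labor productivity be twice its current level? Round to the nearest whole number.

around 18 years

At 4%, doubling takes about 72/4 = 18.00 years.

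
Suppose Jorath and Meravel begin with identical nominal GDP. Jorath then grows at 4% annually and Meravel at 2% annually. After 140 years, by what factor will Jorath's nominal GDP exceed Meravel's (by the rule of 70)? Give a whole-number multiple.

approximately 16 times

Jorath pulls ahead at 2 pp per year, so the ratio doubles every 70/2 ≈ 35.00 years.
In 140 years that's 4.00 doublings: 2^4.00 ≈ 16.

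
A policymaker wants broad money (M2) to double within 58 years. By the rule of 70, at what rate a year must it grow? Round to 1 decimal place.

approximately 1.2%

70 / 58 ≈ 1.21, so about 1.2% a year.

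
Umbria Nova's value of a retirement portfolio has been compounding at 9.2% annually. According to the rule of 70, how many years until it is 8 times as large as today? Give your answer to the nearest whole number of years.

At 9.2% it doubles every 70/9.2 ≈ 7.61 years.
Getting to 8× needs 3 doublings: 3 × 7.61 ≈ 23 years.

around 23 years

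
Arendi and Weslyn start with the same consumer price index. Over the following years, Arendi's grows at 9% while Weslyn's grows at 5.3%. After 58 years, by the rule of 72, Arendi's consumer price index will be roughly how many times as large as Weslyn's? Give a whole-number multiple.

Only the 3.7-point difference matters.
72/3.7 ≈ 19.46 years per doubling of the ratio; 58 years gives 2.98 doublings, so ≈ 8×.

roughly 8 times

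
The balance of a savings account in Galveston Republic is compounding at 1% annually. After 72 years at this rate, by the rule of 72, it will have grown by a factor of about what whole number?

72/1 ≈ 72.00 years per doubling.
72 years fits 1 doubling: 2^1 = 2.

roughly 2 times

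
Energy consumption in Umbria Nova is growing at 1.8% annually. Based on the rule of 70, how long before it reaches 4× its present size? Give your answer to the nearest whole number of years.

One doubling takes 70/1.8 = 38.89 years.
4 = 2^2, so 2 doublings → 78 years.

roughly 78 years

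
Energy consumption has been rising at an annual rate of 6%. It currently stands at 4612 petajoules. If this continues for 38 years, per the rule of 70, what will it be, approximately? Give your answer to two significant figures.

Doubling time ≈ 70/6 = 11.67 years.
38 years is 38/11.67 ≈ 3.26 doublings, a factor of 2^3.26 ≈ 9.58.
4612 × 9.58 ≈ 44000 petajoules.

about 44000 petajoules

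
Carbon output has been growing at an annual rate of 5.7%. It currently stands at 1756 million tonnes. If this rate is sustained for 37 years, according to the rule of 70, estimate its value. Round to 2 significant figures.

Doubling time ≈ 70/5.7 = 12.28 years.
37 years is 37/12.28 ≈ 3.01 doublings, a factor of 2^3.01 ≈ 8.06.
1756 × 8.06 ≈ 14000 million tonnes.

around 14000 million tonnes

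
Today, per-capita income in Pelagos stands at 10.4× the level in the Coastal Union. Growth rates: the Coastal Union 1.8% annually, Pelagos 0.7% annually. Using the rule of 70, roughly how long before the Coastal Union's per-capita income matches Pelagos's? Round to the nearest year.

The growth-rate gap is 1.8% − 0.7% = 1.1 percentage points.
So the ratio between them halves every 70/1.1 ≈ 63.64 years.
A 10.4× gap takes log₂(10.4) ≈ 3.38 halvings to close: 3.38 × 63.64 ≈ 215 years.

roughly 215 years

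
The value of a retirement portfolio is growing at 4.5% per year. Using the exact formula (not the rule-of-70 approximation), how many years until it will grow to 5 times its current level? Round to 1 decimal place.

t = ln(5) / ln(1 + 0.045) = 1.6094 / 0.044017 ≈ 36.56.

36.6 years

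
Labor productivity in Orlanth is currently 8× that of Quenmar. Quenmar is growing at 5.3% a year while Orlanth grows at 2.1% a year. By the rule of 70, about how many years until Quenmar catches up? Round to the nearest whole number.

≈ 66 years

Quenmar gains on Orlanth at 5.3% − 2.1% = 3.2 points a year.
At that relative rate the gap halves every 70/3.2 ≈ 21.88 years.
An 8× gap closes after 3 halvings: 3 × 21.88 ≈ 66 years.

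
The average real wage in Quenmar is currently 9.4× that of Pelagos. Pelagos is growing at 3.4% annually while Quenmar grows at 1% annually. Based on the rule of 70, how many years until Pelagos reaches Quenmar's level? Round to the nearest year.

approximately 94 years

What matters is the difference: 2.4 pp.
Rule of 70 on the gap: the ratio halves every 70/2.4 ≈ 29.17 years.
A 9.4× gap takes log₂(9.4) ≈ 3.23 halvings to close: 3.23 × 29.17 ≈ 94 years.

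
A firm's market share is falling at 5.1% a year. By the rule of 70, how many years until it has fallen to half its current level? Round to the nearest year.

≈ 14 years

The rule works in reverse for decay: 70/5.1 ≈ 13.73 years to halve.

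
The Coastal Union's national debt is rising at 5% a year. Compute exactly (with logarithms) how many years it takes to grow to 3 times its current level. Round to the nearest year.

23 years

t = ln(3) / ln(1 + 0.05) = 1.0986 / 0.048790 ≈ 22.52.
≈ 23 years.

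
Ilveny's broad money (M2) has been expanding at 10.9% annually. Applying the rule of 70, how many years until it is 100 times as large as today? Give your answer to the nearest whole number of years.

One doubling takes 70/10.9 = 6.42 years.
100× is log₂ 100 ≈ 6.64 doublings, so ≈ 6.64 × 6.42 = 43 years.

about 43 years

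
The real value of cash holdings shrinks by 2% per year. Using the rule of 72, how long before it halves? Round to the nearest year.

Halving time ≈ 72 / 2 = 36.00 → 36 years.

≈ 36 years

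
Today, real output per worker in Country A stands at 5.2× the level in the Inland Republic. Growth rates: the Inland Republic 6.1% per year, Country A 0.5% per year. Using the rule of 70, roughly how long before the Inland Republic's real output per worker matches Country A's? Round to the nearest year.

≈ 30 years

The growth-rate gap is 6.1% − 0.5% = 5.6 percentage points.
So the ratio between them halves every 70/5.6 ≈ 12.50 years.
A 5.2× gap takes log₂(5.2) ≈ 2.38 halvings to close: 2.38 × 12.50 ≈ 30 years.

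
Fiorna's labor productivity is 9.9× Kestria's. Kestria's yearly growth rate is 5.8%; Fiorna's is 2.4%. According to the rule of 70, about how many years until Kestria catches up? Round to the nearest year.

The growth-rate gap is 5.8% − 2.4% = 3.4 percentage points.
So the ratio between them halves every 70/3.4 ≈ 20.59 years.
A 9.9× gap takes log₂(9.9) ≈ 3.31 halvings to close: 3.31 × 20.59 ≈ 68 years.

≈ 68 years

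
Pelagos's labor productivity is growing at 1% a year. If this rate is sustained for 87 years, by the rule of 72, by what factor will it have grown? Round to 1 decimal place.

Doubling time ≈ 72/1 = 72.00 years.
87 years / 72.00 ≈ 1.21 doublings → factor 2^1.21 ≈ 2.3.

about 2.3 times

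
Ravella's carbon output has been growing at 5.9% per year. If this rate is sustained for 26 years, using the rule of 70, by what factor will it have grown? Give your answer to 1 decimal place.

roughly 4.6 times

Doubling time ≈ 70/5.9 = 11.86 years.
26 years / 11.86 ≈ 2.19 doublings → factor 2^2.19 ≈ 4.6.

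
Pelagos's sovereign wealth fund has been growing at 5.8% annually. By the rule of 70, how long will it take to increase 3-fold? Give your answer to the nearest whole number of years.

≈ 19 years

At 5.8% it doubles every 70/5.8 ≈ 12.07 years.
3× is log₂ 3 ≈ 1.58 doublings, so ≈ 1.58 × 12.07 = 19 years.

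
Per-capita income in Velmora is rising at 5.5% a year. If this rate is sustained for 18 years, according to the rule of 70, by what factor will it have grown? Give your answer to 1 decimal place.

Doubling time ≈ 70/5.5 = 12.73 years.
18 years / 12.73 ≈ 1.41 doublings → factor 2^1.41 ≈ 2.7.

around 2.7 times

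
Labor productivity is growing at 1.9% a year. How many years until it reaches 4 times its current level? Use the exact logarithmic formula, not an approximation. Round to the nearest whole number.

t = ln(4) / ln(1 + 0.019) = 1.3863 / 0.018822 ≈ 73.65.
≈ 74 years.

74 years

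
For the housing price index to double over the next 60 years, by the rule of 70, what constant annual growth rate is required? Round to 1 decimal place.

≈ 1.2%

70 / 60 ≈ 1.17, so about 1.2% a year.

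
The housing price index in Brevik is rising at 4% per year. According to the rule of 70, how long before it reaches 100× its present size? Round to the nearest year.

roughly 116 years

At 4% it doubles every 70/4 ≈ 17.50 years.
Reaching 100× takes log₂(100) ≈ 6.64 doublings.
6.64 × 17.50 ≈ 116 years.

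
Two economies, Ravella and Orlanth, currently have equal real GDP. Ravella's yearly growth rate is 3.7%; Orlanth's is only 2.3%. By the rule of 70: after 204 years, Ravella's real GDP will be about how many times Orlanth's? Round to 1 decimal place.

Only the 1.4-point difference matters.
70/1.4 ≈ 50.00 years per doubling of the ratio; 204 years gives 4.08 doublings, so ≈ 16.9×.

roughly 16.9 times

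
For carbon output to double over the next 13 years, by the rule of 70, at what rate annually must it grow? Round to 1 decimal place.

70 / 13 ≈ 5.38, so about 5.4% annually.

roughly 5.4% annually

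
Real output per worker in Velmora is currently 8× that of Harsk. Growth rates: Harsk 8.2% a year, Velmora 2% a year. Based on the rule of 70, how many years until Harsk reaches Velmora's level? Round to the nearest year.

The growth-rate gap is 8.2% − 2% = 6.2 percentage points.
So the ratio between them halves every 70/6.2 ≈ 11.29 years.
An 8× gap closes after 3 halvings: 3 × 11.29 ≈ 34 years.

34 years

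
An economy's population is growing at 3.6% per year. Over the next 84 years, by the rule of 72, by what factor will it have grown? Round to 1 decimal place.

Doubles every ≈ 20.00 years (72/3.6).
84 years is 4.20 doublings; 2^4.20 ≈ 18.4×.

around 18.4 times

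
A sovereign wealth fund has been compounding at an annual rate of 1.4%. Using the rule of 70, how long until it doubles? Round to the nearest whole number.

Doubling time ≈ 70 / 1.4 = 50.00 years.

roughly 50 years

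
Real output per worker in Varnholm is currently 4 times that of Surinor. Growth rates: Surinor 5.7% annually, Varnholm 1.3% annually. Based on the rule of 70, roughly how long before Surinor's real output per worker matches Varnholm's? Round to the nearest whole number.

≈ 32 years

Surinor gains on Varnholm at 5.7% − 1.3% = 4.4 points a year.
At that relative rate the gap halves every 70/4.4 ≈ 15.91 years.
A 4 times gap closes after 2 halvings: 2 × 15.91 ≈ 32 years.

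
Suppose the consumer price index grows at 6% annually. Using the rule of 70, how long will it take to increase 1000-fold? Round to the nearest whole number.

≈ 116 years

One doubling takes 70/6 = 11.67 years.
Reaching 1000× takes log₂(1000) ≈ 9.97 doublings.
9.97 × 11.67 ≈ 116 years.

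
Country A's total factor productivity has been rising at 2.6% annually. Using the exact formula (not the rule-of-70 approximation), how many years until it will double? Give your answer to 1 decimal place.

27.0 years

t = ln(2) / ln(1 + 0.026) = 0.6931 / 0.025668 ≈ 27.00.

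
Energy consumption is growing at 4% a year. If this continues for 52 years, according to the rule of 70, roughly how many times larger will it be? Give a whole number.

≈ 8 times

70/4 ≈ 17.50 years per doubling.
52 years fits 3 doublings: 2^3 = 8.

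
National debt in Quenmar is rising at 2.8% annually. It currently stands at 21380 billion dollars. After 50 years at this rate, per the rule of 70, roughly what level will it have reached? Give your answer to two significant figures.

about 86000 billion dollars

Doubling time ≈ 70/2.8 = 25.00 years.
50 years is 50/25.00 ≈ 2.00 doublings, a factor of 2^2.00 ≈ 4.00.
21380 × 4.00 ≈ 86000 billion dollars.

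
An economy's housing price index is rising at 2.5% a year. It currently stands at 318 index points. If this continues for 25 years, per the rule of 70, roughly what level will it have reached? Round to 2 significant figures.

It doubles every 70/2.5 ≈ 28.00 years, so 25 years is 0.89 doublings.
2^0.89 ≈ 1.85; 318 × 1.85 ≈ 590 index points.

around 590 index points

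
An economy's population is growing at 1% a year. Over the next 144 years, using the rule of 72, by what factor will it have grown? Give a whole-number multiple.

At 1% one doubling takes ≈ 72.00 years; 144 years is 2 of them, so ×4.

approximately 4 times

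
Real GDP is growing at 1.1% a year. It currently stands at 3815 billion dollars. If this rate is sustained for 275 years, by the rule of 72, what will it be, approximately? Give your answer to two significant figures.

Doubling time ≈ 72/1.1 = 65.45 years.
275 years is 275/65.45 ≈ 4.20 doublings, a factor of 2^4.20 ≈ 18.38.
3815 × 18.38 ≈ 70000 billion dollars.

roughly 70000 billion dollars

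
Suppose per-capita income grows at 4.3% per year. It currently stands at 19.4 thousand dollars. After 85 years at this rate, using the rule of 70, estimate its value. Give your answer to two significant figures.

≈ 720 thousand dollars

Doubling time ≈ 70/4.3 = 16.28 years.
85 years is 85/16.28 ≈ 5.22 doublings, a factor of 2^5.22 ≈ 37.27.
19.4 × 37.27 ≈ 720 thousand dollars.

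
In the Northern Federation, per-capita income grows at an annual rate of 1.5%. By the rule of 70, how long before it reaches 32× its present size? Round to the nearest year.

Doubling time ≈ 70/1.5 = 46.67 years.
Getting to 32× needs 5 doublings: 5 × 46.67 ≈ 233 years.

approximately 233 years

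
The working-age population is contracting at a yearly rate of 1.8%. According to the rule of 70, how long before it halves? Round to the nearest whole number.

Halving time ≈ 70 / 1.8 = 38.89 → 39 years.

39 years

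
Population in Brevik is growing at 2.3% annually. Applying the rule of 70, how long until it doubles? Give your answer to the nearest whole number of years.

≈ 30 years

70/2.3 ≈ 30.43, so it doubles roughly every 30 years.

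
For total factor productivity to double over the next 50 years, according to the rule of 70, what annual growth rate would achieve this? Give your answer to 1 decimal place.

70 / 50 ≈ 1.40, so about 1.4% annually.

approximately 1.4%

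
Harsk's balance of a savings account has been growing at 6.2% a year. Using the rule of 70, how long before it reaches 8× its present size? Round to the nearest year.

approximately 34 years

One doubling takes 70/6.2 = 11.29 years.
Getting to 8× needs 3 doublings: 3 × 11.29 ≈ 34 years.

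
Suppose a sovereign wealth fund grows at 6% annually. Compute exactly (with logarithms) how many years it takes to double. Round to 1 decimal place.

11.9 years

t = ln(2) / ln(1 + 0.06) = 0.6931 / 0.058269 ≈ 11.89.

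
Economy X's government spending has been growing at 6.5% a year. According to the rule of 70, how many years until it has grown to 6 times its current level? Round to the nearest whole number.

about 28 years

Doubling time ≈ 70/6.5 = 10.77 years.
Reaching 6× takes log₂(6) ≈ 2.58 doublings.
2.58 × 10.77 ≈ 28 years.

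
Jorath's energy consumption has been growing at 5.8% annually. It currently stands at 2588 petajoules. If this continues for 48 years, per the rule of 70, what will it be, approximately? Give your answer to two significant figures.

Doubling time ≈ 70/5.8 = 12.07 years.
48 years is 48/12.07 ≈ 3.98 doublings, a factor of 2^3.98 ≈ 15.78.
2588 × 15.78 ≈ 41000 petajoules.

approximately 41000 petajoules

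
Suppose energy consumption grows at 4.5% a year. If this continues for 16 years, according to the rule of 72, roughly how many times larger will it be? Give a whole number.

roughly 2 times

72/4.5 ≈ 16.00 years per doubling.
16 years fits 1 doubling: 2^1 = 2.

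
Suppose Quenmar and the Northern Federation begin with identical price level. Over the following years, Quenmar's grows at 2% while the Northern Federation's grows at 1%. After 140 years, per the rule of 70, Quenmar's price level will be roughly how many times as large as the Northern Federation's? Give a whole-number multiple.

Only the 1-point difference matters.
70/1 ≈ 70.00 years per doubling of the ratio; 140 years gives 2.00 doublings, so ≈ 4×.

about 4 times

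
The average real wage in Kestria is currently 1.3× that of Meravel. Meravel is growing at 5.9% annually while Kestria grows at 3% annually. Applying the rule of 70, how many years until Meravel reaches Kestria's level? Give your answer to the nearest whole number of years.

Meravel gains on Kestria at 5.9% − 3% = 2.9 points a year.
At that relative rate the gap halves every 70/2.9 ≈ 24.14 years.
A 1.3× gap takes log₂(1.3) ≈ 0.38 halvings to close: 0.38 × 24.14 ≈ 9 years.

about 9 years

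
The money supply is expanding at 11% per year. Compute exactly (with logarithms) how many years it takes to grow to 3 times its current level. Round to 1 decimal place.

10.5 years

t = ln(3) / ln(1 + 0.11) = 1.0986 / 0.104360 ≈ 10.53.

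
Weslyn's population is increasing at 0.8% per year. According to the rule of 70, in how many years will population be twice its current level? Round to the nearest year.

70/0.8 ≈ 87.50, so it doubles roughly every 88 years.

roughly 88 years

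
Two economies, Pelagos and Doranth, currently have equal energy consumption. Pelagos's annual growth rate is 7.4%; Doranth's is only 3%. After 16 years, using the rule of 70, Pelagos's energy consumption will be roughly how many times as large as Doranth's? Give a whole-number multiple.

2 times

Only the 4.4-point difference matters.
70/4.4 ≈ 15.91 years per doubling of the ratio; 16 years gives 1.01 doublings, so ≈ 2×.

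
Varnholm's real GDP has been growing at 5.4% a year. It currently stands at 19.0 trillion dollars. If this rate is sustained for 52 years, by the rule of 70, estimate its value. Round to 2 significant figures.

310 trillion dollars

It doubles every 70/5.4 ≈ 12.96 years, so 52 years is 4.01 doublings.
2^4.01 ≈ 16.11; 19.0 × 16.11 ≈ 310 trillion dollars.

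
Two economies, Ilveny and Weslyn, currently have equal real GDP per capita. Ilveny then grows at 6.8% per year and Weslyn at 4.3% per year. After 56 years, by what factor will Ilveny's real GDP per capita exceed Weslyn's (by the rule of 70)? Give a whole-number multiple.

4 times

Ilveny pulls ahead at 2.5 pp per year, so the ratio doubles every 70/2.5 ≈ 28.00 years.
In 56 years that's 2.00 doublings: 2^2.00 ≈ 4.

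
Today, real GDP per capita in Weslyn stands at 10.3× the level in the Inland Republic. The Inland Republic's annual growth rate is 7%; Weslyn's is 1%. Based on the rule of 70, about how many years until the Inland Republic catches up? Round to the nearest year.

around 39 years

What matters is the difference: 6 pp.
Rule of 70 on the gap: the ratio halves every 70/6 ≈ 11.67 years.
A 10.3× gap takes log₂(10.3) ≈ 3.36 halvings to close: 3.36 × 11.67 ≈ 39 years.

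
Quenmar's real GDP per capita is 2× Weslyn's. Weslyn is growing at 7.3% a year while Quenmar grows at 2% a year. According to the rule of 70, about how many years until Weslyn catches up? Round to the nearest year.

Weslyn gains on Quenmar at 7.3% − 2% = 5.3 points a year.
At that relative rate the gap halves every 70/5.3 ≈ 13.21 years.
A 2× gap closes after 1 halving: 1 × 13.21 ≈ 13 years.

approximately 13 years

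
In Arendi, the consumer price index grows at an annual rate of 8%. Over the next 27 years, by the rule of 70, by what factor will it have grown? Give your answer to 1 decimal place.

Doubling time ≈ 70/8 = 8.75 years.
27 years / 8.75 ≈ 3.09 doublings → factor 2^3.09 ≈ 8.5.

roughly 8.5 times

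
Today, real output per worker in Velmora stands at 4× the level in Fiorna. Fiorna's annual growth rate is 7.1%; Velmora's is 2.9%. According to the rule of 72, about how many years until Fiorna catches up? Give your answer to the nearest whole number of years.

What matters is the difference: 4.2 pp.
Rule of 72 on the gap: the ratio halves every 72/4.2 ≈ 17.14 years.
A 4× gap closes after 2 halvings: 2 × 17.14 ≈ 34 years.

approximately 34 years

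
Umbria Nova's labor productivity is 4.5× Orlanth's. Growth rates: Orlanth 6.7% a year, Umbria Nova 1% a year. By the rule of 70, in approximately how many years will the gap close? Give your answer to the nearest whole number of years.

around 27 years

The growth-rate gap is 6.7% − 1% = 5.7 percentage points.
So the ratio between them halves every 70/5.7 ≈ 12.28 years.
A 4.5× gap takes log₂(4.5) ≈ 2.17 halvings to close: 2.17 × 12.28 ≈ 27 years.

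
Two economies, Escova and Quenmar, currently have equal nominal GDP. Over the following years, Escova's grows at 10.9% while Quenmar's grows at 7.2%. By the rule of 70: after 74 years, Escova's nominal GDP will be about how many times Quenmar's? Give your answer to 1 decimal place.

about 15.0 times

Escova pulls ahead at 3.7 pp per year, so the ratio doubles every 70/3.7 ≈ 18.92 years.
In 74 years that's 3.91 doublings: 2^3.91 ≈ 15.0.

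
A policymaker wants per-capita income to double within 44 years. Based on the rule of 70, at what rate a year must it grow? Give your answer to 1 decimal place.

70 / 44 ≈ 1.59, so about 1.6% a year.

about 1.6%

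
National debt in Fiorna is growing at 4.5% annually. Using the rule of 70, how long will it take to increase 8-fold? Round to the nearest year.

≈ 47 years

One doubling takes 70/4.5 = 15.56 years.
8× is 3 doublings, so 3 × 15.56 ≈ 47 years.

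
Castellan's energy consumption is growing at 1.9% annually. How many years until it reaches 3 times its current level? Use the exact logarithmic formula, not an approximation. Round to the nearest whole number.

58 years

t = ln(3) / ln(1 + 0.019) = 1.0986 / 0.018822 ≈ 58.37.
≈ 58 years.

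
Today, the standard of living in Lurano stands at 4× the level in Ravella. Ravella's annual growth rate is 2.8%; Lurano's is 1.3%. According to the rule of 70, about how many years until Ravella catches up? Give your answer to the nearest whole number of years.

93 years

What matters is the difference: 1.5 pp.
Rule of 70 on the gap: the ratio halves every 70/1.5 ≈ 46.67 years.
A 4× gap closes after 2 halvings: 2 × 46.67 ≈ 93 years.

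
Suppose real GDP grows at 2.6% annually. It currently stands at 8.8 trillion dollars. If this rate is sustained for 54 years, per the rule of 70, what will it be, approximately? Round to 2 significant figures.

Doubling time ≈ 70/2.6 = 26.92 years.
54 years is 54/26.92 ≈ 2.01 doublings, a factor of 2^2.01 ≈ 4.03.
8.8 × 4.03 ≈ 35 trillion dollars.

roughly 35 trillion dollars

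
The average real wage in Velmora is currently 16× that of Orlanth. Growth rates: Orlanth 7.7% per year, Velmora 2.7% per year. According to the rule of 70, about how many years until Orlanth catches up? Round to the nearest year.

What matters is the difference: 5 pp.
Rule of 70 on the gap: the ratio halves every 70/5 ≈ 14.00 years.
A 16× gap closes after 4 halvings: 4 × 14.00 ≈ 56 years.

around 56 years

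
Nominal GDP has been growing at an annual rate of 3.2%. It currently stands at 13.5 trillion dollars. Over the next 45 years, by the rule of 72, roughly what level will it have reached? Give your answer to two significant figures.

around 54 trillion dollars

It doubles every 72/3.2 ≈ 22.50 years, so 45 years is 2.00 doublings.
2^2.00 ≈ 4.00; 13.5 × 4.00 ≈ 54 trillion dollars.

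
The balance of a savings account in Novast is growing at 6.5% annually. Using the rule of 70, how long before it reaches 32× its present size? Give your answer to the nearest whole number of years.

One doubling takes 70/6.5 = 10.77 years.
Getting to 32× needs 5 doublings: 5 × 10.77 ≈ 54 years.

roughly 54 years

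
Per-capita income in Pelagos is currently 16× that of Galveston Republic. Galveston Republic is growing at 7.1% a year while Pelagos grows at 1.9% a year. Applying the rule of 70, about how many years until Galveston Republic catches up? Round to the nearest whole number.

≈ 54 years

The growth-rate gap is 7.1% − 1.9% = 5.2 percentage points.
So the ratio between them halves every 70/5.2 ≈ 13.46 years.
A 16× gap closes after 4 halvings: 4 × 13.46 ≈ 54 years.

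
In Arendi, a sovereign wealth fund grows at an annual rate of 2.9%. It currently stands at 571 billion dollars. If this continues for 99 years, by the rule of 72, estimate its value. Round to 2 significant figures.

about 9100 billion dollars

It doubles every 72/2.9 ≈ 24.83 years, so 99 years is 3.99 doublings.
2^3.99 ≈ 15.89; 571 × 15.89 ≈ 9100 billion dollars.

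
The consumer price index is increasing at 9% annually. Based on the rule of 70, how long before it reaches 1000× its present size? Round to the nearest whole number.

around 78 years

At 9% it doubles every 70/9 ≈ 7.78 years.
Reaching 1000× takes log₂(1000) ≈ 9.97 doublings.
9.97 × 7.78 ≈ 78 years.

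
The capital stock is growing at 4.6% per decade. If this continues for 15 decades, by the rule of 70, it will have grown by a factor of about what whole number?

70/4.6 ≈ 15.22 decades per doubling.
15 decades fits 1 doubling: 2^1 = 2.

approximately 2 times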